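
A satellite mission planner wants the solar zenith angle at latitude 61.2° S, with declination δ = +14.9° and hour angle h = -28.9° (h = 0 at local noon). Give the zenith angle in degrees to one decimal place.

θ_z = 79.5°

cos θ_z = sin φ sin δ + cos φ cos δ cos h = -0.225327 + 0.407577 = 0.182250.
θ_z = arccos(0.182250) = 79.5°.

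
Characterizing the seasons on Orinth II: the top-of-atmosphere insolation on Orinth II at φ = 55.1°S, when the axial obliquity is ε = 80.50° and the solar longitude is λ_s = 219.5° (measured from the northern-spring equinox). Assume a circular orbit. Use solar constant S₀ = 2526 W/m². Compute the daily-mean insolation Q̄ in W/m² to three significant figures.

Solar declination: sin δ = sin ε · sin λ_s = sin 80.50° × sin 219.5° = -0.62735, so δ = -38.855°.
cos H₀ = −tan(-55.1°) tan(-38.855°) = -1.1548 ≤ −1 ⇒ polar day, H₀ = π.
Bracket: H₀ sin φ sin δ + cos φ cos δ sin H₀ = 3.1416×-0.82015×-0.62735 + 0.57215×0.77873×0.00000 = 1.616419 + 0.000000 = 1.616419.
Q̄ = (S₀/π) × [bracket] = (2526/π) × 1.616419 = 1300 W/m².

Q̄ ≈ 1.30e+03 W/m²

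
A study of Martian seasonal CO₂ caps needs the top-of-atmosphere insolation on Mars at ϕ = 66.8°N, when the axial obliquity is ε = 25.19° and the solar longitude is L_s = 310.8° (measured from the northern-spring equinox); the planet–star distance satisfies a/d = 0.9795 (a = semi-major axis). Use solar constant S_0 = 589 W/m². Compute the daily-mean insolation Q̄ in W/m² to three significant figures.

Solar declination: sin δ = sin ε · sin L_s = sin 25.19° × sin 310.8° = -0.32219, so δ = -18.796°.
cos h₀ = −tan(+66.8°) tan(-18.796°) = 0.7941, h₀ = 0.6533 rad.
Bracket: h₀ sin ϕ sin δ + cos ϕ cos δ sin h₀ = 0.6533×0.91914×-0.32219 + 0.39394×0.94667×0.60782 = -0.193467 + 0.226675 = 0.033208.
Inverse-square distance factor (a/d)² = 0.9795² = 0.959420.
Q̄ = (S_0/π) × 0.959420 × [bracket] = (589/π) × 0.959420 × 0.033208 = 5.973 W/m².

Q̄ ≈ 5.97 W/m²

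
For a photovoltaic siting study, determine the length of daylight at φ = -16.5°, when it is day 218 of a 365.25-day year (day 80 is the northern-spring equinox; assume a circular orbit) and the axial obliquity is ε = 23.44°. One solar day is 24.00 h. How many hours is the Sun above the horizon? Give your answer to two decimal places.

11.35 h

Solar longitude: λ_s = 360° × (218 − 80)/365.25 = 136.016°.
sin δ = sin 23.44° × sin 136.016° = 0.27625, so δ = +16.036°.
cos H₀ = −tan φ · tan δ = −tan(-16.5°) × tan(+16.036°) = 0.0851, so H₀ = 1.4856 rad = 85.12°.
Daylight = 2H₀/(2π) × 24.00 h = (1.4856/π) × 24.00 = 11.35 h.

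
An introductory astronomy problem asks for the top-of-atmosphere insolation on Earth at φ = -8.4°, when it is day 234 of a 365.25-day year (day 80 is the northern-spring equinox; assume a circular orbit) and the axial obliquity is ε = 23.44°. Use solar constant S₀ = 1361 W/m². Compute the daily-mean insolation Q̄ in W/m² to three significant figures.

Q̄ ≈ 402 W/m²

Solar longitude: λ_s = 360° × (234 − 80)/365.25 = 151.786°.
sin δ = sin 23.44° × sin 151.786° = 0.18806, so δ = +10.839°.
cos H₀ = −tan(-8.4°) tan(+10.839°) = 0.0283, H₀ = 1.5425 rad.
Bracket: H₀ sin φ sin δ + cos φ cos δ sin H₀ = 1.5425×-0.14608×0.18806 + 0.98927×0.98216×0.99960 = -0.042375 + 0.971233 = 0.928858.
Q̄ = (S₀/π) × [bracket] = (1361/π) × 0.928858 = 402.4 W/m².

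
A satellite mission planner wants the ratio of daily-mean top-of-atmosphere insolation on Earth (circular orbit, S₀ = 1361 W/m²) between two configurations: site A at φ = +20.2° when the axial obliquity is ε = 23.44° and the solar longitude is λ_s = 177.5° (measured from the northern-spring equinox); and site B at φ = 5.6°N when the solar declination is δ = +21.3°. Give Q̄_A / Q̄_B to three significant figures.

— Configuration A (φ=+20.2°):
Solar declination: sin δ = sin ε · sin λ_s = sin 23.44° × sin 177.5° = 0.01735, so δ = +0.994°.
cos H₀ = −tan(+20.2°) tan(+0.994°) = -0.0064, H₀ = 1.5772 rad.
Bracket: H₀ sin φ sin δ + cos φ cos δ sin H₀ = 1.5772×0.34530×0.01735 + 0.93849×0.99985×0.99998 = 0.009449 + 0.938330 = 0.947779.
Q̄ = (S₀/π) × [bracket] = (1361/π) × 0.947779 = 410.60 W/m².
— Configuration B (φ=+5.6°):
cos H₀ = −tan(+5.6°) tan(+21.300°) = -0.0382, H₀ = 1.6090 rad.
Bracket: H₀ sin φ sin δ + cos φ cos δ sin H₀ = 1.6090×0.09758×0.36325 + 0.99523×0.93169×0.99927 = 0.057033 + 0.926569 = 0.983602.
Q̄ = (S₀/π) × [bracket] = (1361/π) × 0.983602 = 426.12 W/m².
Ratio Q̄_A / Q̄_B = 410.60 / 426.12 = 0.9636.

Q̄_A / Q̄_B ≈ 0.964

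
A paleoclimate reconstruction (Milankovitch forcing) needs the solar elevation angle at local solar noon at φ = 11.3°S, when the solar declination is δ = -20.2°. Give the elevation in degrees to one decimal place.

At local noon the hour angle is zero, so the zenith angle equals |φ − δ| = |-11.3° − (-20.200°)| = 8.900°.
Elevation = 90° − 8.900° = 81.1°.

81.1°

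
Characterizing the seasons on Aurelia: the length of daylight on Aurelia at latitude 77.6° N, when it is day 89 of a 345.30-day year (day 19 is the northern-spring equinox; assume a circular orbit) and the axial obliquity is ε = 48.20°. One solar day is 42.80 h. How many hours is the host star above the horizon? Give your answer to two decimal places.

42.80 h

Solar longitude: L_s = 360° × (89 − 19)/345.30 = 72.980°.
sin δ = sin 48.20° × sin 72.980° = 0.71283, so δ = +45.465°.
Sunrise equation: cos h₀ = −tan ϕ · tan δ = -4.6227 ≤ −1, so the host star never sets (polar day) and h₀ = π.
Daylight = 2h₀/(2π) × 42.80 h = (3.1416/π) × 42.80 = 42.80 h.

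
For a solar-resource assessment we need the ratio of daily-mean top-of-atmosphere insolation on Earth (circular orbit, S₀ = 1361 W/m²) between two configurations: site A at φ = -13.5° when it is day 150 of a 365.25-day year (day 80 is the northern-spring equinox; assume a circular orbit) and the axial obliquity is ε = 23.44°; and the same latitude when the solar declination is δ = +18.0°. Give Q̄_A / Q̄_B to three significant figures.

Q̄_A / Q̄_B ≈ 0.947

— Configuration A (φ=-13.5°):
Solar longitude: λ_s = 360° × (150 − 80)/365.25 = 68.994°.
sin δ = sin 23.44° × sin 68.994° = 0.37135, so δ = +21.799°.
cos H₀ = −tan(-13.5°) tan(+21.799°) = 0.0960, H₀ = 1.4746 rad.
Bracket: H₀ sin φ sin δ + cos φ cos δ sin H₀ = 1.4746×-0.23345×0.37135 + 0.97237×0.92849×0.99538 = -0.127836 + 0.898665 = 0.770829.
Q̄ = (S₀/π) × [bracket] = (1361/π) × 0.770829 = 333.94 W/m².
— Configuration B (φ=-13.5°):
cos H₀ = −tan(-13.5°) tan(+18.000°) = 0.0780, H₀ = 1.4927 rad.
Bracket: H₀ sin φ sin δ + cos φ cos δ sin H₀ = 1.4927×-0.23345×0.30902 + 0.97237×0.95106×0.99695 = -0.107684 + 0.921962 = 0.814278.
Q̄ = (S₀/π) × [bracket] = (1361/π) × 0.814278 = 352.76 W/m².
Ratio Q̄_A / Q̄_B = 333.94 / 352.76 = 0.9466.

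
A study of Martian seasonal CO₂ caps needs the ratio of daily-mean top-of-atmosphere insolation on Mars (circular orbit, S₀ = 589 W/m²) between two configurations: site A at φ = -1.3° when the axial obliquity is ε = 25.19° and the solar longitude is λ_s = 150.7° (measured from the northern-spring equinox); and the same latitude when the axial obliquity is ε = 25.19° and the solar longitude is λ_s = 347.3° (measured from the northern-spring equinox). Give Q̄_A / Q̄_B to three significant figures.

Q̄_A / Q̄_B ≈ 0.972

— Configuration A (φ=-1.3°):
Solar declination: sin δ = sin ε · sin λ_s = sin 25.19° × sin 150.7° = 0.20829, so δ = +12.022°.
cos H₀ = −tan(-1.3°) tan(+12.022°) = 0.0048, H₀ = 1.5660 rad.
Bracket: H₀ sin φ sin δ + cos φ cos δ sin H₀ = 1.5660×-0.02269×0.20829 + 0.99974×0.97807×0.99999 = -0.007401 + 0.977806 = 0.970405.
Q̄ = (S₀/π) × [bracket] = (589/π) × 0.970405 = 181.94 W/m².
— Configuration B (φ=-1.3°):
Solar declination: sin δ = sin ε · sin λ_s = sin 25.19° × sin 347.3° = -0.09357, so δ = -5.369°.
cos H₀ = −tan(-1.3°) tan(-5.369°) = -0.0021, H₀ = 1.5729 rad.
Bracket: H₀ sin φ sin δ + cos φ cos δ sin H₀ = 1.5729×-0.02269×-0.09357 + 0.99974×0.99561×1.00000 = 0.003339 + 0.995351 = 0.998690.
Q̄ = (S₀/π) × [bracket] = (589/π) × 0.998690 = 187.24 W/m².
Ratio Q̄_A / Q̄_B = 181.94 / 187.24 = 0.9717.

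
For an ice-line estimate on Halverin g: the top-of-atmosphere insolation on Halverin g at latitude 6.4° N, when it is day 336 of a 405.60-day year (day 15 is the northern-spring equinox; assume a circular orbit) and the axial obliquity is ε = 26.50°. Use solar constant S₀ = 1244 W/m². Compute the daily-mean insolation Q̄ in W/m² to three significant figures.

Q̄ ≈ 326 W/m²

Solar longitude: λ_s = 360° × (336 − 15)/405.60 = 284.911°.
sin δ = sin 26.50° × sin 284.911° = -0.43117, so δ = -25.542°.
cos H₀ = −tan(+6.4°) tan(-25.542°) = 0.0536, H₀ = 1.5172 rad.
Bracket: H₀ sin φ sin δ + cos φ cos δ sin H₀ = 1.5172×0.11147×-0.43117 + 0.99377×0.90227×0.99856 = -0.072920 + 0.895358 = 0.822438.
Q̄ = (S₀/π) × [bracket] = (1244/π) × 0.822438 = 325.7 W/m².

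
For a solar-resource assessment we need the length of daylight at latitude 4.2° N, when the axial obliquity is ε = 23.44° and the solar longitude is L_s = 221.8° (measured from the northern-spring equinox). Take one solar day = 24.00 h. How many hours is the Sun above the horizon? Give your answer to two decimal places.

11.85 h

Solar declination: sin δ = sin ε · sin L_s = sin 23.44° × sin 221.8° = -0.26514, so δ = -15.375°.
cos h₀ = −tan ϕ · tan δ = −tan(+4.2°) × tan(-15.375°) = 0.0202, so h₀ = 1.5506 rad = 88.84°.
Daylight = 2h₀/(2π) × 24.00 h = (1.5506/π) × 24.00 = 11.85 h.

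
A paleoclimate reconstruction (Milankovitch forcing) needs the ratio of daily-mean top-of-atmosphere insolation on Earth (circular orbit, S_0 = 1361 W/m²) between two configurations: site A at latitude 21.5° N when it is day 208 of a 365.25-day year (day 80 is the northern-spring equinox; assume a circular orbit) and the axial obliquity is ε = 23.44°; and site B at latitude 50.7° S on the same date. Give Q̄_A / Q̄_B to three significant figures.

Q̄_A / Q̄_B ≈ 4.10

— Configuration A (ϕ=+21.5°):
Solar longitude: L_s = 360° × (208 − 80)/365.25 = 126.160°.
sin δ = sin 23.44° × sin 126.160° = 0.32116, so δ = +18.733°.
cos h₀ = −tan(+21.5°) tan(+18.733°) = -0.1336, h₀ = 1.7048 rad.
Bracket: h₀ sin ϕ sin δ + cos ϕ cos δ sin h₀ = 1.7048×0.36650×0.32116 + 0.93042×0.94702×0.99104 = 0.200664 + 0.873231 = 1.073895.
Q̄ = (S_0/π) × [bracket] = (1361/π) × 1.073895 = 465.23 W/m².
— Configuration B (ϕ=-50.7°):
cos h₀ = −tan(-50.7°) tan(+18.733°) = 0.4143, h₀ = 1.1436 rad.
Bracket: h₀ sin ϕ sin δ + cos ϕ cos δ sin h₀ = 1.1436×-0.77384×0.32116 + 0.63338×0.94702×0.91012 = -0.284215 + 0.545911 = 0.261696.
Q̄ = (S_0/π) × [bracket] = (1361/π) × 0.261696 = 113.37 W/m².
Ratio Q̄_A / Q̄_B = 465.23 / 113.37 = 4.104.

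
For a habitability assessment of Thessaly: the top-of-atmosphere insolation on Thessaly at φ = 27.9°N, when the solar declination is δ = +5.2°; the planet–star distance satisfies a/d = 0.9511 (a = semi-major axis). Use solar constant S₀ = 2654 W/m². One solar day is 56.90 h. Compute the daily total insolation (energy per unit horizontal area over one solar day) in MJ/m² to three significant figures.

148 MJ/m²

cos H₀ = −tan(+27.9°) tan(+5.200°) = -0.0482, H₀ = 1.6190 rad.
Bracket: H₀ sin φ sin δ + cos φ cos δ sin H₀ = 1.6190×0.46793×0.09063 + 0.88377×0.99588×0.99884 = 0.068659 + 0.879108 = 0.947767.
Inverse-square distance factor (a/d)² = 0.9511² = 0.904591.
Q̄ = (S₀/π) × 0.904591 × [bracket] = (2654/π) × 0.904591 × 0.947767 = 724.28 W/m².
Daily total = Q̄ × 56.90 h × 3600 s/h = 724.28 × 56.90 × 3600 / 10⁶ = 148.4 MJ/m².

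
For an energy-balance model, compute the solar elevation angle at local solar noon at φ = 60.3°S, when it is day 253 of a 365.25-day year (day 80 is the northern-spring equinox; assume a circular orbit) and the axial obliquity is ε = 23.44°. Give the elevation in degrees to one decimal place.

25.9°

Solar longitude: λ_s = 360° × (253 − 80)/365.25 = 170.513°.
sin δ = sin 23.44° × sin 170.513° = 0.06556, so δ = +3.759°.
At local noon the hour angle is zero, so the zenith angle equals |φ − δ| = |-60.3° − (+3.759°)| = 64.059°.
Elevation = 90° − 64.059° = 25.9°.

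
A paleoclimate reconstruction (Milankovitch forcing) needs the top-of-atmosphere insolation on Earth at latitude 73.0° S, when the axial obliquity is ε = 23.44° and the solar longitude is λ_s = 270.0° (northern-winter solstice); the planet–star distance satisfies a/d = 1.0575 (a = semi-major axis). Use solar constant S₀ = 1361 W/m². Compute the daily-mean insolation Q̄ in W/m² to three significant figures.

Solar declination: sin δ = sin ε · sin λ_s = sin 23.44° × sin 270.0° = -0.39779, so δ = -23.440°.
cos H₀ = −tan(-73.0°) tan(-23.440°) = -1.4181 ≤ −1 ⇒ polar day, H₀ = π.
Bracket: H₀ sin φ sin δ + cos φ cos δ sin H₀ = 3.1416×-0.95630×-0.39779 + 0.29237×0.91748×0.00000 = 1.195085 + 0.000000 = 1.195085.
Inverse-square distance factor (a/d)² = 1.0575² = 1.118306.
Q̄ = (S₀/π) × 1.118306 × [bracket] = (1361/π) × 1.118306 × 1.195085 = 579.0 W/m².

Q̄ ≈ 579 W/m²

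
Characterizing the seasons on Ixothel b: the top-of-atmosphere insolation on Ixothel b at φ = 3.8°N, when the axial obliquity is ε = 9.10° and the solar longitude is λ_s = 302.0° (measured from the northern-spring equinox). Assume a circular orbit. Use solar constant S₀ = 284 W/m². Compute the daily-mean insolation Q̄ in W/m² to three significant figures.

Solar declination: sin δ = sin ε · sin λ_s = sin 9.10° × sin 302.0° = -0.13413, so δ = -7.708°.
cos H₀ = −tan(+3.8°) tan(-7.708°) = 0.0090, H₀ = 1.5618 rad.
Bracket: H₀ sin φ sin δ + cos φ cos δ sin H₀ = 1.5618×0.06627×-0.13413 + 0.99780×0.99096×0.99996 = -0.013883 + 0.988740 = 0.974857.
Q̄ = (S₀/π) × [bracket] = (284/π) × 0.974857 = 88.13 W/m².

Q̄ ≈ 88.1 W/m²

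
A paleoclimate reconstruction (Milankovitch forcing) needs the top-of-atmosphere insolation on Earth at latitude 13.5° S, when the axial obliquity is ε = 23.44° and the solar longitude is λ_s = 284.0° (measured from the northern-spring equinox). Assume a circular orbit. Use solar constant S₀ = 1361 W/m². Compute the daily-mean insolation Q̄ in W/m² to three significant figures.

Solar declination: sin δ = sin ε · sin λ_s = sin 23.44° × sin 284.0° = -0.38597, so δ = -22.704°.
cos H₀ = −tan(-13.5°) tan(-22.704°) = -0.1004, H₀ = 1.6714 rad.
Bracket: H₀ sin φ sin δ + cos φ cos δ sin H₀ = 1.6714×-0.23345×-0.38597 + 0.97237×0.92251×0.99494 = 0.150601 + 0.892482 = 1.043083.
Q̄ = (S₀/π) × [bracket] = (1361/π) × 1.043083 = 451.9 W/m².

Q̄ ≈ 452 W/m²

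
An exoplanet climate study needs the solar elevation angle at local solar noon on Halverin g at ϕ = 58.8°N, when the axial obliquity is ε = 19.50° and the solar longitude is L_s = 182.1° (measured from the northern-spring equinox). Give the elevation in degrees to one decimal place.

Solar declination: sin δ = sin ε · sin L_s = sin 19.50° × sin 182.1° = -0.01223, so δ = -0.701°.
At local noon the hour angle is zero, so the zenith angle equals |ϕ − δ| = |+58.8° − (-0.701°)| = 59.501°.
Elevation = 90° − 59.501° = 30.5°.

30.5°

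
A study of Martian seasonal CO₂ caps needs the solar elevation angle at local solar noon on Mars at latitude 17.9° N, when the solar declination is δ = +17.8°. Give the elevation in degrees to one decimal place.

At local noon the hour angle is zero, so the zenith angle equals |φ − δ| = |+17.9° − (+17.800°)| = 0.100°.
Elevation = 90° − 0.100° = 89.9°.

89.9°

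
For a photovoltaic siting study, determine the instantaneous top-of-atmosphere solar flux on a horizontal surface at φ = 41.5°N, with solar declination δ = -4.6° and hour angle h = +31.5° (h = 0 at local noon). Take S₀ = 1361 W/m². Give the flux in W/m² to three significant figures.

794 W/m²

cos θ_z = sin φ sin δ + cos φ cos δ cos h = -0.053141 + 0.636533 = 0.583392.
Flux = S₀ · cos θ_z = 1361 × 0.583392 = 794.0 W/m².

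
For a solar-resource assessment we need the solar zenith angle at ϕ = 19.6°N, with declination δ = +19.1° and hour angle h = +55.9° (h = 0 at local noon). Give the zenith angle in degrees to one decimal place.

cos θ_z = sin ϕ sin δ + cos ϕ cos δ cos h = 0.109766 + 0.499079 = 0.608845.
θ_z = arccos(0.608845) = 52.5°.

θ_z = 52.5°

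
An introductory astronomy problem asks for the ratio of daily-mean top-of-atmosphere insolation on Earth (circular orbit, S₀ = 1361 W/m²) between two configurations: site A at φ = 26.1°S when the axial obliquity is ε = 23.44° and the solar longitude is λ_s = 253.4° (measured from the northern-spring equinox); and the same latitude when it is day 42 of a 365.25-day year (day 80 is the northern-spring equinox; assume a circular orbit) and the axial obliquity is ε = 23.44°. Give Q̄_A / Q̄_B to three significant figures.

Q̄_A / Q̄_B ≈ 1.06

— Configuration A (φ=-26.1°):
Solar declination: sin δ = sin ε · sin λ_s = sin 23.44° × sin 253.4° = -0.38121, so δ = -22.409°.
cos H₀ = −tan(-26.1°) tan(-22.409°) = -0.2020, H₀ = 1.7742 rad.
Bracket: H₀ sin φ sin δ + cos φ cos δ sin H₀ = 1.7742×-0.43994×-0.38121 + 0.89803×0.92449×0.97938 = 0.297550 + 0.813101 = 1.110651.
Q̄ = (S₀/π) × [bracket] = (1361/π) × 1.110651 = 481.16 W/m².
— Configuration B (φ=-26.1°):
Solar longitude: λ_s = 360° × (42 − 80)/365.25 = -37.454°, i.e. -37.454° + 360° = 322.546°.
sin δ = sin 23.44° × sin 322.546° = -0.24190, so δ = -13.999°.
cos H₀ = −tan(-26.1°) tan(-13.999°) = -0.1221, H₀ = 1.6932 rad.
Bracket: H₀ sin φ sin δ + cos φ cos δ sin H₀ = 1.6932×-0.43994×-0.24190 + 0.89803×0.97030×0.99251 = 0.180193 + 0.864832 = 1.045025.
Q̄ = (S₀/π) × [bracket] = (1361/π) × 1.045025 = 452.73 W/m².
Ratio Q̄_A / Q̄_B = 481.16 / 452.73 = 1.063.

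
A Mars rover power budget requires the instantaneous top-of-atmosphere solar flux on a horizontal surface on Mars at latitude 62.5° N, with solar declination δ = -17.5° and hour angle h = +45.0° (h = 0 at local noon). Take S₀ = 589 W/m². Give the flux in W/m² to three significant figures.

cos θ_z = sin φ sin δ + cos φ cos δ cos h = -0.266729 + 0.311394 = 0.044665.
Flux = S₀ · cos θ_z = 589 × 0.044665 = 26.31 W/m².

26.3 W/m²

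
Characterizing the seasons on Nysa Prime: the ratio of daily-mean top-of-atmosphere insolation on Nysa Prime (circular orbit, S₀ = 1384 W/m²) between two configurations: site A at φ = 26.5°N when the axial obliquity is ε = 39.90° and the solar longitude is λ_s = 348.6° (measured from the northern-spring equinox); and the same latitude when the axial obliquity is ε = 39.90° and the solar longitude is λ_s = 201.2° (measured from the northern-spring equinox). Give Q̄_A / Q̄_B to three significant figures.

Q̄_A / Q̄_B ≈ 1.12

— Configuration A (φ=+26.5°):
Solar declination: sin δ = sin ε · sin λ_s = sin 39.90° × sin 348.6° = -0.12679, so δ = -7.284°.
cos H₀ = −tan(+26.5°) tan(-7.284°) = 0.0637, H₀ = 1.5070 rad.
Bracket: H₀ sin φ sin δ + cos φ cos δ sin H₀ = 1.5070×0.44620×-0.12679 + 0.89493×0.99193×0.99797 = -0.085257 + 0.885906 = 0.800649.
Q̄ = (S₀/π) × [bracket] = (1384/π) × 0.800649 = 352.72 W/m².
— Configuration B (φ=+26.5°):
Solar declination: sin δ = sin ε · sin λ_s = sin 39.90° × sin 201.2° = -0.23196, so δ = -13.413°.
cos H₀ = −tan(+26.5°) tan(-13.413°) = 0.1189, H₀ = 1.4516 rad.
Bracket: H₀ sin φ sin δ + cos φ cos δ sin H₀ = 1.4516×0.44620×-0.23196 + 0.89493×0.97272×0.99291 = -0.150241 + 0.864344 = 0.714103.
Q̄ = (S₀/π) × [bracket] = (1384/π) × 0.714103 = 314.59 W/m².
Ratio Q̄_A / Q̄_B = 352.72 / 314.59 = 1.121.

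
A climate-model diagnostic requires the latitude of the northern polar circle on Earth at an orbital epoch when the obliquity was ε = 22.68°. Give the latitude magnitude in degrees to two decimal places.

The polar circle is the lowest latitude that experiences at least one full rotation of continuous daylight at the northern-summer solstice; it lies at |φ| = 90° − ε = 90° − 22.68° = 67.32°.

67.32°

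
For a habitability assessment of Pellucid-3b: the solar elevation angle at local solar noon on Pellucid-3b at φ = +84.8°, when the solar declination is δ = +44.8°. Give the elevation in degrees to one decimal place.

At local noon the hour angle is zero, so the zenith angle equals |φ − δ| = |+84.8° − (+44.800°)| = 40.000°.
Elevation = 90° − 40.000° = 50.0°.

50.0°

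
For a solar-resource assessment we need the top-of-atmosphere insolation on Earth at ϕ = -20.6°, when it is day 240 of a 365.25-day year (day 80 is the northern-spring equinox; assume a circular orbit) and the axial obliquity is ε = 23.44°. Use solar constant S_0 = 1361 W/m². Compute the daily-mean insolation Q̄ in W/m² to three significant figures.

Solar longitude: L_s = 360° × (240 − 80)/365.25 = 157.700°.
sin δ = sin 23.44° × sin 157.700° = 0.15094, so δ = +8.682°.
cos h₀ = −tan(-20.6°) tan(+8.682°) = 0.0574, h₀ = 1.5134 rad.
Bracket: h₀ sin ϕ sin δ + cos ϕ cos δ sin h₀ = 1.5134×-0.35184×0.15094 + 0.93606×0.98854×0.99835 = -0.080372 + 0.923806 = 0.843434.
Q̄ = (S_0/π) × [bracket] = (1361/π) × 0.843434 = 365.4 W/m².

Q̄ ≈ 365 W/m²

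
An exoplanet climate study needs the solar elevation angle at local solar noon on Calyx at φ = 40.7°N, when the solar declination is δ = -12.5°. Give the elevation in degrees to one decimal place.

36.8°

At local noon the hour angle is zero, so the zenith angle equals |φ − δ| = |+40.7° − (-12.500°)| = 53.200°.
Elevation = 90° − 53.200° = 36.8°.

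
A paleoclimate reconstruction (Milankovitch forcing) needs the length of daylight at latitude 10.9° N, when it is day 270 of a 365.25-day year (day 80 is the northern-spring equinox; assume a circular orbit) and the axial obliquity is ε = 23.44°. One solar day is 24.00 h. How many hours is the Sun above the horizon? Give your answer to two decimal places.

11.93 h

Solar longitude: λ_s = 360° × (270 − 80)/365.25 = 187.269°.
sin δ = sin 23.44° × sin 187.269° = -0.05033, so δ = -2.885°.
cos H₀ = −tan φ · tan δ = −tan(+10.9°) × tan(-2.885°) = 0.0097, so H₀ = 1.5611 rad = 89.44°.
Daylight = 2H₀/(2π) × 24.00 h = (1.5611/π) × 24.00 = 11.93 h.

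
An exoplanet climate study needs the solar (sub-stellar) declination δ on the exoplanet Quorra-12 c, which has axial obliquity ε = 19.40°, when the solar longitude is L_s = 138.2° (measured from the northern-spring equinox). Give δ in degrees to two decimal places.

δ = +12.79°

sin δ = sin ε · sin L_s = sin 19.40° × sin 138.2° = 0.221396.
δ = arcsin(0.221396) = +12.79°.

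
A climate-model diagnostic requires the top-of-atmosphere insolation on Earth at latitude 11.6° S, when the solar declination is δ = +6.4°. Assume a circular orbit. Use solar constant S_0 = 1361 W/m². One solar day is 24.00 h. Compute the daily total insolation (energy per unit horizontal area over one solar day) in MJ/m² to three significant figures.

cos h₀ = −tan(-11.6°) tan(+6.400°) = 0.0230, h₀ = 1.5478 rad.
Bracket: h₀ sin ϕ sin δ + cos ϕ cos δ sin h₀ = 1.5478×-0.20108×0.11147 + 0.97958×0.99377×0.99973 = -0.034693 + 0.973214 = 0.938521.
Q̄ = (S_0/π) × [bracket] = (1361/π) × 0.938521 = 406.59 W/m².
Daily total = Q̄ × 24.00 h × 3600 s/h = 406.59 × 24.00 × 3600 / 10⁶ = 35.13 MJ/m².

35.1 MJ/m²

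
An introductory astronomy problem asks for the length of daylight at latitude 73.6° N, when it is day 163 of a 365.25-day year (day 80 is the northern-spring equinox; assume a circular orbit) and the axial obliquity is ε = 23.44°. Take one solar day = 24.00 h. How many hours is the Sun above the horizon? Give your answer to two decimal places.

Solar longitude: λ_s = 360° × (163 − 80)/365.25 = 81.807°.
sin δ = sin 23.44° × sin 81.807° = 0.39373, so δ = +23.187°.
Sunrise equation: cos H₀ = −tan φ · tan δ = -1.4553 ≤ −1, so the Sun never sets (polar day) and H₀ = π.
Daylight = 2H₀/(2π) × 24.00 h = (3.1416/π) × 24.00 = 24.00 h.

24.00 h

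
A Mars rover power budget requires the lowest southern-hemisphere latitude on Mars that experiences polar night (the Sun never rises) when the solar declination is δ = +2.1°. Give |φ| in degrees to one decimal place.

|φ| = 87.9°

Polar night requires cos H₀ = −tan φ tan δ ≥ 1, i.e. tan φ tan δ ≤ −1.
The boundary is |tan φ| · |tan δ| = 1, so |φ| = 90° − |δ| = 90° − 2.1° = 87.9° in the southern hemisphere.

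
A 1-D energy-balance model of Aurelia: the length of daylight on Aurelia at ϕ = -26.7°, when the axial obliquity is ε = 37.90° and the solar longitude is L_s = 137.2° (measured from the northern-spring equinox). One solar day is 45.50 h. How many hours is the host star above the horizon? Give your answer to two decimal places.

19.37 h

Solar declination: sin δ = sin ε · sin L_s = sin 37.90° × sin 137.2° = 0.41737, so δ = +24.669°.
cos h₀ = −tan ϕ · tan δ = −tan(-26.7°) × tan(+24.669°) = 0.2310, so h₀ = 1.3377 rad = 76.64°.
Daylight = 2h₀/(2π) × 45.50 h = (1.3377/π) × 45.50 = 19.37 h.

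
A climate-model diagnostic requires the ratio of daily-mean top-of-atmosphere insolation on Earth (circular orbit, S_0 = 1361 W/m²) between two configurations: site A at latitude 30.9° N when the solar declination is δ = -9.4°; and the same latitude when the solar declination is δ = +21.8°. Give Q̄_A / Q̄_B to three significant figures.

— Configuration A (ϕ=+30.9°):
cos h₀ = −tan(+30.9°) tan(-9.400°) = 0.0991, h₀ = 1.4716 rad.
Bracket: h₀ sin ϕ sin δ + cos ϕ cos δ sin h₀ = 1.4716×0.51354×-0.16333 + 0.85806×0.98657×0.99508 = -0.123433 + 0.842371 = 0.718938.
Q̄ = (S_0/π) × [bracket] = (1361/π) × 0.718938 = 311.46 W/m².
— Configuration B (ϕ=+30.9°):
cos h₀ = −tan(+30.9°) tan(+21.800°) = -0.2394, h₀ = 1.8125 rad.
Bracket: h₀ sin ϕ sin δ + cos ϕ cos δ sin h₀ = 1.8125×0.51354×0.37137 + 0.85806×0.92849×0.97093 = 0.345668 + 0.773540 = 1.119208.
Q̄ = (S_0/π) × [bracket] = (1361/π) × 1.119208 = 484.86 W/m².
Ratio Q̄_A / Q̄_B = 311.46 / 484.86 = 0.6424.

Q̄_A / Q̄_B ≈ 0.642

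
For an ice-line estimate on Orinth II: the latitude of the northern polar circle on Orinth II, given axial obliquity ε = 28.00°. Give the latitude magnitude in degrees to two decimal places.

62.00°

The polar circle is the lowest latitude that experiences at least one full rotation of continuous daylight at the northern-summer solstice; it lies at |ϕ| = 90° − ε = 90° − 28.00° = 62.00°.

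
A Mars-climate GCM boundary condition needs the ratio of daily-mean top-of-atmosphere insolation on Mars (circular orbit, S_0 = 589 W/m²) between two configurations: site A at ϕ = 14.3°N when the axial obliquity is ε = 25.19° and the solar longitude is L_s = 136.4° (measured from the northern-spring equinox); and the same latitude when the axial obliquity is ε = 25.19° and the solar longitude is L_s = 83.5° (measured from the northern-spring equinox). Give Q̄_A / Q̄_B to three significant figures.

Q̄_A / Q̄_B ≈ 0.995

— Configuration A (ϕ=+14.3°):
Solar declination: sin δ = sin ε · sin L_s = sin 25.19° × sin 136.4° = 0.29352, so δ = +17.069°.
cos h₀ = −tan(+14.3°) tan(+17.069°) = -0.0783, h₀ = 1.6491 rad.
Bracket: h₀ sin ϕ sin δ + cos ϕ cos δ sin h₀ = 1.6491×0.24700×0.29352 + 0.96902×0.95595×0.99693 = 0.119559 + 0.923491 = 1.043050.
Q̄ = (S_0/π) × [bracket] = (589/π) × 1.043050 = 195.56 W/m².
— Configuration B (ϕ=+14.3°):
Solar declination: sin δ = sin ε · sin L_s = sin 25.19° × sin 83.5° = 0.42289, so δ = +25.017°.
cos h₀ = −tan(+14.3°) tan(+25.017°) = -0.1190, h₀ = 1.6900 rad.
Bracket: h₀ sin ϕ sin δ + cos ϕ cos δ sin h₀ = 1.6900×0.24700×0.42289 + 0.96902×0.90618×0.99290 = 0.176527 + 0.871872 = 1.048399.
Q̄ = (S_0/π) × [bracket] = (589/π) × 1.048399 = 196.56 W/m².
Ratio Q̄_A / Q̄_B = 195.56 / 196.56 = 0.9949.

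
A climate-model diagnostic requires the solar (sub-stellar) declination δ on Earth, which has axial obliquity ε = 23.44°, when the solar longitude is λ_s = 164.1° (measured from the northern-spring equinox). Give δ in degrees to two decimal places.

sin δ = sin ε · sin λ_s = sin 23.44° × sin 164.1° = 0.108978.
δ = arcsin(0.108978) = +6.26°.

δ = +6.26°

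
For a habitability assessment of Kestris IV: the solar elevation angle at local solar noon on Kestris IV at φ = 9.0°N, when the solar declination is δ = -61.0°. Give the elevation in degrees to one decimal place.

At local noon the hour angle is zero, so the zenith angle equals |φ − δ| = |+9.0° − (-61.000°)| = 70.000°.
Elevation = 90° − 70.000° = 20.0°.

20.0°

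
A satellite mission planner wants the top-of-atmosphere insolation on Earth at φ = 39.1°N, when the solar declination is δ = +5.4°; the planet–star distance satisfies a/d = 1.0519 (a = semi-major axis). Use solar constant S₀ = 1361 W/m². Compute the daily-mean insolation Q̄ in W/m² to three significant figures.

Q̄ ≈ 416 W/m²

cos H₀ = −tan(+39.1°) tan(+5.400°) = -0.0768, H₀ = 1.6477 rad.
Bracket: H₀ sin φ sin δ + cos φ cos δ sin H₀ = 1.6477×0.63068×0.09411 + 0.77605×0.99556×0.99704 = 0.097796 + 0.770317 = 0.868113.
Inverse-square distance factor (a/d)² = 1.0519² = 1.106494.
Q̄ = (S₀/π) × 1.106494 × [bracket] = (1361/π) × 1.106494 × 0.868113 = 416.1 W/m².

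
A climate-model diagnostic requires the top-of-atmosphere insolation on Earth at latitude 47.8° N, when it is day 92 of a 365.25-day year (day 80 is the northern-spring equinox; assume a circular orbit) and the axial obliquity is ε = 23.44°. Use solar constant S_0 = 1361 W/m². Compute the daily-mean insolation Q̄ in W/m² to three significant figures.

Q̄ ≈ 332 W/m²

Solar longitude: L_s = 360° × (92 − 80)/365.25 = 11.828°.
sin δ = sin 23.44° × sin 11.828° = 0.08153, so δ = +4.677°.
cos h₀ = −tan(+47.8°) tan(+4.677°) = -0.0902, h₀ = 1.6611 rad.
Bracket: h₀ sin ϕ sin δ + cos ϕ cos δ sin h₀ = 1.6611×0.74080×0.08153 + 0.67172×0.99667×0.99592 = 0.100326 + 0.666752 = 0.767078.
Q̄ = (S_0/π) × [bracket] = (1361/π) × 0.767078 = 332.3 W/m².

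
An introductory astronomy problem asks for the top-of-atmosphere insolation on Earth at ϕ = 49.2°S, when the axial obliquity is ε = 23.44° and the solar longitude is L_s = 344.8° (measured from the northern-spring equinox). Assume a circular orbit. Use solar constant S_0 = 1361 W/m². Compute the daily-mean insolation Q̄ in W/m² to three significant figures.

Q̄ ≈ 337 W/m²

Solar declination: sin δ = sin ε · sin L_s = sin 23.44° × sin 344.8° = -0.10430, so δ = -5.987°.
cos h₀ = −tan(-49.2°) tan(-5.987°) = -0.1215, h₀ = 1.6926 rad.
Bracket: h₀ sin ϕ sin δ + cos ϕ cos δ sin h₀ = 1.6926×-0.75700×-0.10430 + 0.65342×0.99455×0.99259 = 0.133639 + 0.645043 = 0.778682.
Q̄ = (S_0/π) × [bracket] = (1361/π) × 0.778682 = 337.3 W/m².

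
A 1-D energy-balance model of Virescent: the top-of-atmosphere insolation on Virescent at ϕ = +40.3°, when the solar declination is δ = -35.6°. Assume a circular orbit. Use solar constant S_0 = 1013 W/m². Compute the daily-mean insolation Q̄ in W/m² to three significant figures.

cos h₀ = −tan(+40.3°) tan(-35.600°) = 0.6072, h₀ = 0.9183 rad.
Bracket: h₀ sin ϕ sin δ + cos ϕ cos δ sin h₀ = 0.9183×0.64679×-0.58212 + 0.76267×0.81310×0.79459 = -0.345749 + 0.492747 = 0.146998.
Q̄ = (S_0/π) × [bracket] = (1013/π) × 0.146998 = 47.40 W/m².

Q̄ ≈ 47.4 W/m²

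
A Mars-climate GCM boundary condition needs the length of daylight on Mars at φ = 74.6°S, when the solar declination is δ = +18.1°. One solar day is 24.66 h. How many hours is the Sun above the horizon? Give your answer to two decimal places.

cos H₀ = −tan φ · tan δ = 1.1866 ≥ 1, so the Sun never rises (polar night) and H₀ = 0.
Daylight = 2H₀/(2π) × 24.66 h = (0.0000/π) × 24.66 = 0.00 h.

0.00 h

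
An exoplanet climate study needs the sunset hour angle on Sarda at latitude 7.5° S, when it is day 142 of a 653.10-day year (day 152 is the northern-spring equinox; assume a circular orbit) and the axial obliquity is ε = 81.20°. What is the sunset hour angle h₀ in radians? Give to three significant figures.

h₀ = 1.58 rad

Solar longitude: L_s = 360° × (142 − 152)/653.10 = -5.512°, i.e. -5.512° + 360° = 354.488°.
sin δ = sin 81.20° × sin 354.488° = -0.09493, so δ = -5.447°.
cos h₀ = −tan ϕ · tan δ = −tan(-7.5°) × tan(-5.447°) = -0.0126, so h₀ = 1.5834 rad = 90.72°.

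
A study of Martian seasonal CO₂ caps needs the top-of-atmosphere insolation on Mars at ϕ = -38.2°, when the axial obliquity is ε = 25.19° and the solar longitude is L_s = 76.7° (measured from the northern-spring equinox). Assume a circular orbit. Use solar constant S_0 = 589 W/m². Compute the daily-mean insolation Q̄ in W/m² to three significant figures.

Solar declination: sin δ = sin ε · sin L_s = sin 25.19° × sin 76.7° = 0.41421, so δ = +24.469°.
cos h₀ = −tan(-38.2°) tan(+24.469°) = 0.3581, h₀ = 1.2046 rad.
Bracket: h₀ sin ϕ sin δ + cos ϕ cos δ sin h₀ = 1.2046×-0.61841×0.41421 + 0.78586×0.91018×0.93368 = -0.308560 + 0.667837 = 0.359277.
Q̄ = (S_0/π) × [bracket] = (589/π) × 0.359277 = 67.36 W/m².

Q̄ ≈ 67.4 W/m²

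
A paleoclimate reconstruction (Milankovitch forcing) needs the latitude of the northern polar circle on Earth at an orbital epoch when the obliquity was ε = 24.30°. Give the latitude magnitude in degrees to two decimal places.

The polar circle is the lowest latitude that experiences at least one full rotation of continuous daylight at the northern-summer solstice; it lies at |φ| = 90° − ε = 90° − 24.30° = 65.70°.

65.70°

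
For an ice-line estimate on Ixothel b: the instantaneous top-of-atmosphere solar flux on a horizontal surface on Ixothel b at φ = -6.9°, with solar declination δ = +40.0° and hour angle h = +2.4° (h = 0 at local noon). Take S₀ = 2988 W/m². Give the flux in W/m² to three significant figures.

2.04e+03 W/m²

cos θ_z = sin φ sin δ + cos φ cos δ cos h = -0.077222 + 0.759829 = 0.682607.
Flux = S₀ · cos θ_z = 2988 × 0.682607 = 2040 W/m².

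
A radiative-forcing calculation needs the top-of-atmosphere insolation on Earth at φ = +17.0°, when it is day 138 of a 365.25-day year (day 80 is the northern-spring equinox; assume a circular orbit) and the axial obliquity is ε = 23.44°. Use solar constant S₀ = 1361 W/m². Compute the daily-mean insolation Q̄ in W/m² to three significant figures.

Q̄ ≈ 459 W/m²

Solar longitude: λ_s = 360° × (138 − 80)/365.25 = 57.166°.
sin δ = sin 23.44° × sin 57.166° = 0.33424, so δ = +19.526°.
cos H₀ = −tan(+17.0°) tan(+19.526°) = -0.1084, H₀ = 1.6794 rad.
Bracket: H₀ sin φ sin δ + cos φ cos δ sin H₀ = 1.6794×0.29237×0.33424 + 0.95630×0.94249×0.99410 = 0.164114 + 0.895985 = 1.060099.
Q̄ = (S₀/π) × [bracket] = (1361/π) × 1.060099 = 459.3 W/m².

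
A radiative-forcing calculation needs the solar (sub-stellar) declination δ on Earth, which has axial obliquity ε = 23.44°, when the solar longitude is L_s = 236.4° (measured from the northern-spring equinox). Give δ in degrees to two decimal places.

δ = -19.35°

sin δ = sin ε · sin L_s = sin 23.44° × sin 236.4° = -0.331326.
δ = arcsin(-0.331326) = -19.35°.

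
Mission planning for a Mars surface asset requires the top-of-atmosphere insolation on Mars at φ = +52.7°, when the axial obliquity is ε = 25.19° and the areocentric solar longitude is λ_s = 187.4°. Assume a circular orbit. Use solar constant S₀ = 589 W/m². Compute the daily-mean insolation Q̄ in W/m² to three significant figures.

sin δ = sin 25.19° × sin 187.4° = -0.05482, so δ = -3.142°.
cos H₀ = −tan(+52.7°) tan(-3.142°) = 0.0721, H₀ = 1.4987 rad.
Bracket: H₀ sin φ sin δ + cos φ cos δ sin H₀ = 1.4987×0.79547×-0.05482 + 0.60599×0.99850×0.99740 = -0.065355 + 0.603508 = 0.538153.
Q̄ = (S₀/π) × [bracket] = (589/π) × 0.538153 = 100.9 W/m².

Q̄ ≈ 101 W/m²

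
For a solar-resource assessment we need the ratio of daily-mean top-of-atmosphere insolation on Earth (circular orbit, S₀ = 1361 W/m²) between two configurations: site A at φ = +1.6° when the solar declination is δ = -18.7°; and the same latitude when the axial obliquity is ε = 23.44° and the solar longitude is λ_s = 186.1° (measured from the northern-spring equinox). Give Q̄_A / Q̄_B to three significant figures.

Q̄_A / Q̄_B ≈ 0.936

— Configuration A (φ=+1.6°):
cos H₀ = −tan(+1.6°) tan(-18.700°) = 0.0095, H₀ = 1.5613 rad.
Bracket: H₀ sin φ sin δ + cos φ cos δ sin H₀ = 1.5613×0.02792×-0.32061 + 0.99961×0.94721×0.99996 = -0.013976 + 0.946803 = 0.932827.
Q̄ = (S₀/π) × [bracket] = (1361/π) × 0.932827 = 404.12 W/m².
— Configuration B (φ=+1.6°):
Solar declination: sin δ = sin ε · sin λ_s = sin 23.44° × sin 186.1° = -0.04227, so δ = -2.423°.
cos H₀ = −tan(+1.6°) tan(-2.423°) = 0.0012, H₀ = 1.5696 rad.
Bracket: H₀ sin φ sin δ + cos φ cos δ sin H₀ = 1.5696×0.02792×-0.04227 + 0.99961×0.99911×1.00000 = -0.001852 + 0.998720 = 0.996868.
Q̄ = (S₀/π) × [bracket] = (1361/π) × 0.996868 = 431.86 W/m².
Ratio Q̄_A / Q̄_B = 404.12 / 431.86 = 0.9358.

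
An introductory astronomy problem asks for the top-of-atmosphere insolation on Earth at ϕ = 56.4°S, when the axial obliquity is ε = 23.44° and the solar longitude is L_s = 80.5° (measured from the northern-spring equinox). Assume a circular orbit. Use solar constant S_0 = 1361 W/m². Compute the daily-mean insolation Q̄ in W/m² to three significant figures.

Q̄ ≈ 45.4 W/m²

Solar declination: sin δ = sin ε · sin L_s = sin 23.44° × sin 80.5° = 0.39233, so δ = +23.100°.
cos h₀ = −tan(-56.4°) tan(+23.100°) = 0.6420, h₀ = 0.8737 rad.
Bracket: h₀ sin ϕ sin δ + cos ϕ cos δ sin h₀ = 0.8737×-0.83292×0.39233 + 0.55339×0.91982×0.76672 = -0.285507 + 0.390275 = 0.104768.
Q̄ = (S_0/π) × [bracket] = (1361/π) × 0.104768 = 45.39 W/m².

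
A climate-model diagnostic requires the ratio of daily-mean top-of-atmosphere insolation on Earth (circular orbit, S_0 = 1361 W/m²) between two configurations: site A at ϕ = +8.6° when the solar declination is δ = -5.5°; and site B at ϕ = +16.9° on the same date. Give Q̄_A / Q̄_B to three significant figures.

Q̄_A / Q̄_B ≈ 1.06

— Configuration A (ϕ=+8.6°):
cos h₀ = −tan(+8.6°) tan(-5.500°) = 0.0146, h₀ = 1.5562 rad.
Bracket: h₀ sin ϕ sin δ + cos ϕ cos δ sin h₀ = 1.5562×0.14954×-0.09585 + 0.98876×0.99540×0.99989 = -0.022306 + 0.984103 = 0.961797.
Q̄ = (S_0/π) × [bracket] = (1361/π) × 0.961797 = 416.67 W/m².
— Configuration B (ϕ=+16.9°):
cos h₀ = −tan(+16.9°) tan(-5.500°) = 0.0293, h₀ = 1.5415 rad.
Bracket: h₀ sin ϕ sin δ + cos ϕ cos δ sin h₀ = 1.5415×0.29070×-0.09585 + 0.95681×0.99540×0.99957 = -0.042952 + 0.951999 = 0.909047.
Q̄ = (S_0/π) × [bracket] = (1361/π) × 0.909047 = 393.82 W/m².
Ratio Q̄_A / Q̄_B = 416.67 / 393.82 = 1.058.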